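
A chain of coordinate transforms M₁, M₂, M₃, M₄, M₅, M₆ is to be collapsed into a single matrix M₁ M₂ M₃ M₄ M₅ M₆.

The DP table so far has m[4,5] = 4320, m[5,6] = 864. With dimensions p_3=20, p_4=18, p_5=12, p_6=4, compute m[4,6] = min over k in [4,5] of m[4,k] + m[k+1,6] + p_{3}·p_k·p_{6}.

2304

m[4,6] = min over k∈[4,5] of m[4,k]+m[k+1,6]+p_{3}·p_k·p_{6}.
k=4: 0 + 864 + 20·18·4 = 2304; k=5: 4320 + 0 + 20·12·4 = 5280.
Minimum: 2304 at k=4.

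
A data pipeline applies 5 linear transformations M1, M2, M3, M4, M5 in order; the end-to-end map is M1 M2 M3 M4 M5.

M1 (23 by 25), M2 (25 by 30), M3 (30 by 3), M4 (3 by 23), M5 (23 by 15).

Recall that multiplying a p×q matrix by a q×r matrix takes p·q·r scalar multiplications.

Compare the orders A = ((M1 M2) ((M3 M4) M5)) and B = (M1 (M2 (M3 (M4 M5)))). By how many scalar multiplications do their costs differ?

17760

Order A = ((M1 M2) ((M3 M4) M5)): (M1 M2): 23×25 by 25×30 → 23×30, cost 23·25·30 = 17250; (M3 M4): 30×3 by 3×23 → 30×23, cost 30·3·23 = 2070; ((M3 M4) M5): 30×23 by 23×15 → 30×15, cost 30·23·15 = 10350; cumulative 12420; ((M1 M2) ((M3 M4) M5)): 23×30 by 30×15 → 23×15, cost 23·30·15 = 10350; cumulative 40020. Total 40020.
Order B = (M1 (M2 (M3 (M4 M5)))): (M4 M5): 3×23 by 23×15 → 3×15, cost 3·23·15 = 1035; (M3 (M4 M5)): 30×3 by 3×15 → 30×15, cost 30·3·15 = 1350; cumulative 2385; (M2 (M3 (M4 M5))): 25×30 by 30×15 → 25×15, cost 25·30·15 = 11250; cumulative 13635; (M1 (M2 (M3 (M4 M5)))): 23×25 by 25×15 → 23×15, cost 23·25·15 = 8625; cumulative 22260. Total 22260.
Difference: |40020 − 22260| = 17760.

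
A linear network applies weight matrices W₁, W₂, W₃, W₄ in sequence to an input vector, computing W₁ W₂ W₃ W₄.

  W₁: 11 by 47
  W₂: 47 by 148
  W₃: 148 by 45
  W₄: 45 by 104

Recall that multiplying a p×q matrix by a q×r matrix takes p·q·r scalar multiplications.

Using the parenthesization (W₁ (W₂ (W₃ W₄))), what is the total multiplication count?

(W₃ W₄): 148×45 by 45×104 → 148×104, cost 148·45·104 = 692640
(W₂ (W₃ W₄)): 47×148 by 148×104 → 47×104, cost 47·148·104 = 723424; cumulative 1416064
(W₁ (W₂ (W₃ W₄))): 11×47 by 47×104 → 11×104, cost 11·47·104 = 53768; cumulative 1469832
Total: 1469832 scalar multiplications.

1469832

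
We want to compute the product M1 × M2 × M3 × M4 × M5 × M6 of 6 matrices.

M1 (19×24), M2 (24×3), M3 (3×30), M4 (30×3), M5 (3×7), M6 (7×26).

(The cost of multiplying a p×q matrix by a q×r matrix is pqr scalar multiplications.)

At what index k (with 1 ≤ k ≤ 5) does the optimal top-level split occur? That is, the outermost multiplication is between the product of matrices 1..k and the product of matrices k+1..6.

Adjacent pairs: M1M2 = 19·24·3 = 1368; M2M3 = 24·3·30 = 2160; M3M4 = 3·30·3 = 270; M4M5 = 30·3·7 = 630; M5M6 = 3·7·26 = 546.
Length 3: M1..M3: k=1: 0+2160+19·24·30=15840; k=2: 1368+0+19·3·30=3078 → min 3078 | M2..M4: k=2: 0+270+24·3·3=486; k=3: 2160+0+24·30·3=4320 → min 486 | M3..M5: k=3: 0+630+3·30·7=1260; k=4: 270+0+3·3·7=333 → min 333 | M4..M6: k=4: 0+546+30·3·26=2886; k=5: 630+0+30·7·26=6090 → min 2886.
Length 4: M1..M4: k=1: 0+486+19·24·3=1854; k=2: 1368+270+19·3·3=1809; k=3: 3078+0+19·30·3=4788 → min 1809 | M2..M5: k=2: 0+333+24·3·7=837; k=3: 2160+630+24·30·7=7830; k=4: 486+0+24·3·7=990 → min 837 | M3..M6: k=3: 0+2886+3·30·26=5226; k=4: 270+546+3·3·26=1050; k=5: 333+0+3·7·26=879 → min 879.
Length 5: M1..M5: k=1: 0+837+19·24·7=4029; k=2: 1368+333+19·3·7=2100; k=3: 3078+630+19·30·7=7698; k=4: 1809+0+19·3·7=2208 → min 2100 | M2..M6: k=2: 0+879+24·3·26=2751; k=3: 2160+2886+24·30·26=23766; k=4: 486+546+24·3·26=2904; k=5: 837+0+24·7·26=5205 → min 2751.
Top-level splits: k=1: (M1..M1)·(M2..M6) → 0+2751+19·24·26 = 14607; k=2: (M1..M2)·(M3..M6) → 1368+879+19·3·26 = 3729; k=3: (M1..M3)·(M4..M6) → 3078+2886+19·30·26 = 20784; k=4: (M1..M4)·(M5..M6) → 1809+546+19·3·26 = 3837; k=5: (M1..M5)·(M6..M6) → 2100+0+19·7·26 = 5558.
Best split is after M2, i.e. k = 2.

2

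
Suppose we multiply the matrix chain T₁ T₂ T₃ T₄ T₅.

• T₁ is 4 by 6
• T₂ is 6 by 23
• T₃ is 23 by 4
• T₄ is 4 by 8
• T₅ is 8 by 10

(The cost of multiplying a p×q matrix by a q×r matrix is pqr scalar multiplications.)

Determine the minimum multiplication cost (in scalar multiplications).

Adjacent pairs: T₁T₂ = 4·6·23 = 552; T₂T₃ = 6·23·4 = 552; T₃T₄ = 23·4·8 = 736; T₄T₅ = 4·8·10 = 320.
Length 3: T₁..T₃: k=1: 0+552+4·6·4=648; k=2: 552+0+4·23·4=920 → min 648 | T₂..T₄: k=2: 0+736+6·23·8=1840; k=3: 552+0+6·4·8=744 → min 744 | T₃..T₅: k=3: 0+320+23·4·10=1240; k=4: 736+0+23·8·10=2576 → min 1240.
Length 4: T₁..T₄: k=1: 0+744+4·6·8=936; k=2: 552+736+4·23·8=2024; k=3: 648+0+4·4·8=776 → min 776 | T₂..T₅: k=2: 0+1240+6·23·10=2620; k=3: 552+320+6·4·10=1112; k=4: 744+0+6·8·10=1224 → min 1112.
Length 5: T₁..T₅: k=1: 0+1112+4·6·10=1352; k=2: 552+1240+4·23·10=2712; k=3: 648+320+4·4·10=1128; k=4: 776+0+4·8·10=1096 → min 1096.
Optimal order: (((T₁ (T₂ T₃)) T₄) T₅) with cost 1096.

1096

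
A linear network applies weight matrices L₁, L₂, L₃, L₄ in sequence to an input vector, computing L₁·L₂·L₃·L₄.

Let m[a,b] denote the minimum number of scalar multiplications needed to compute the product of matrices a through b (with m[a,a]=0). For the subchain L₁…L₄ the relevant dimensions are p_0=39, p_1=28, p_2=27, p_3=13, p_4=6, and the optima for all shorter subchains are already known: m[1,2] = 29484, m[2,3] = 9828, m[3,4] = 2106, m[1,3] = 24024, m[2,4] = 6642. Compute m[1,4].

m[1,4] = min over k∈[1,3] of m[1,k]+m[k+1,4]+p_{0}·p_k·p_{4}.
k=1: 0 + 6642 + 39·28·6 = 13194; k=2: 29484 + 2106 + 39·27·6 = 37908; k=3: 24024 + 0 + 39·13·6 = 27066.
Minimum: 13194 at k=1.

13194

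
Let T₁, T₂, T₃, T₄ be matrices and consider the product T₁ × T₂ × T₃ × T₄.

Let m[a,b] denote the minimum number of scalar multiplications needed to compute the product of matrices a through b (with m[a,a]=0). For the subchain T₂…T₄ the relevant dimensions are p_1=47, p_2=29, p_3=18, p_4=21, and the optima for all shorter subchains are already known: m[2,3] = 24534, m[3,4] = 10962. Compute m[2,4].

39585

m[2,4] = min over k∈[2,3] of m[2,k]+m[k+1,4]+p_{1}·p_k·p_{4}.
k=2: 0 + 10962 + 47·29·21 = 39585; k=3: 24534 + 0 + 47·18·21 = 42300.
Minimum: 39585 at k=2.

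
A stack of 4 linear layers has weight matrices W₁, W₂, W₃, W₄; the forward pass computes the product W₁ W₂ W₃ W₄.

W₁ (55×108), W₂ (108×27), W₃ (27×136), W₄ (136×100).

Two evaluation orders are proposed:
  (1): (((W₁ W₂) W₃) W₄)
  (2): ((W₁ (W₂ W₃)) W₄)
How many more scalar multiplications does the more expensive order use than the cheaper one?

842076

Order (1) = (((W₁ W₂) W₃) W₄): (W₁ W₂): 55×108 by 108×27 → 55×27, cost 55·108·27 = 160380; ((W₁ W₂) W₃): 55×27 by 27×136 → 55×136, cost 55·27·136 = 201960; cumulative 362340; (((W₁ W₂) W₃) W₄): 55×136 by 136×100 → 55×100, cost 55·136·100 = 748000; cumulative 1110340. Total 1110340.
Order (2) = ((W₁ (W₂ W₃)) W₄): (W₂ W₃): 108×27 by 27×136 → 108×136, cost 108·27·136 = 396576; (W₁ (W₂ W₃)): 55×108 by 108×136 → 55×136, cost 55·108·136 = 807840; cumulative 1204416; ((W₁ (W₂ W₃)) W₄): 55×136 by 136×100 → 55×100, cost 55·136·100 = 748000; cumulative 1952416. Total 1952416.
Difference: |1110340 − 1952416| = 842076.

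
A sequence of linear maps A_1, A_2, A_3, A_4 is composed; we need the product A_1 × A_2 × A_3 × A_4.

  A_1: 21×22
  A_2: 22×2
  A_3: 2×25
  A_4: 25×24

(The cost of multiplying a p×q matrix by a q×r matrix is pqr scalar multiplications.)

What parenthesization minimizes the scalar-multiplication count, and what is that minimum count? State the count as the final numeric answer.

3132

Adjacent pairs: A_1A_2 = 21·22·2 = 924; A_2A_3 = 22·2·25 = 1100; A_3A_4 = 2·25·24 = 1200.
Length 3: A_1..A_3: k=1: 0+1100+21·22·25=12650; k=2: 924+0+21·2·25=1974 → min 1974 | A_2..A_4: k=2: 0+1200+22·2·24=2256; k=3: 1100+0+22·25·24=14300 → min 2256.
Length 4: A_1..A_4: k=1: 0+2256+21·22·24=13344; k=2: 924+1200+21·2·24=3132; k=3: 1974+0+21·25·24=14574 → min 3132.
Optimal parenthesization: ((A_1 × A_2) × (A_3 × A_4)) with cost 3132.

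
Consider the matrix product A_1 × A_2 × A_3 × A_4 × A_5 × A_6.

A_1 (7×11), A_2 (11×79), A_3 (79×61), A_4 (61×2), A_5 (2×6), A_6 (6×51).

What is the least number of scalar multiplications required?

12856

Adjacent pairs: A_1A_2 = 7·11·79 = 6083; A_2A_3 = 11·79·61 = 53009; A_3A_4 = 79·61·2 = 9638; A_4A_5 = 61·2·6 = 732; A_5A_6 = 2·6·51 = 612.
Length 3: A_1..A_3: k=1: 0+53009+7·11·61=57706; k=2: 6083+0+7·79·61=39816 → min 39816 | A_2..A_4: k=2: 0+9638+11·79·2=11376; k=3: 53009+0+11·61·2=54351 → min 11376 | A_3..A_5: k=3: 0+732+79·61·6=29646; k=4: 9638+0+79·2·6=10586 → min 10586 | A_4..A_6: k=4: 0+612+61·2·51=6834; k=5: 732+0+61·6·51=19398 → min 6834.
Length 4: A_1..A_4: k=1: 0+11376+7·11·2=11530; k=2: 6083+9638+7·79·2=16827; k=3: 39816+0+7·61·2=40670 → min 11530 | A_2..A_5: k=2: 0+10586+11·79·6=15800; k=3: 53009+732+11·61·6=57767; k=4: 11376+0+11·2·6=11508 → min 11508 | A_3..A_6: k=3: 0+6834+79·61·51=252603; k=4: 9638+612+79·2·51=18308; k=5: 10586+0+79·6·51=34760 → min 18308.
Length 5: A_1..A_5: k=1: 0+11508+7·11·6=11970; k=2: 6083+10586+7·79·6=19987; k=3: 39816+732+7·61·6=43110; k=4: 11530+0+7·2·6=11614 → min 11614 | A_2..A_6: k=2: 0+18308+11·79·51=62627; k=3: 53009+6834+11·61·51=94064; k=4: 11376+612+11·2·51=13110; k=5: 11508+0+11·6·51=14874 → min 13110.
Length 6: A_1..A_6: k=1: 0+13110+7·11·51=17037; k=2: 6083+18308+7·79·51=52594; k=3: 39816+6834+7·61·51=68427; k=4: 11530+612+7·2·51=12856; k=5: 11614+0+7·6·51=13756 → min 12856.
Optimal order: ((A_1 × (A_2 × (A_3 × A_4))) × (A_5 × A_6)) with cost 12856.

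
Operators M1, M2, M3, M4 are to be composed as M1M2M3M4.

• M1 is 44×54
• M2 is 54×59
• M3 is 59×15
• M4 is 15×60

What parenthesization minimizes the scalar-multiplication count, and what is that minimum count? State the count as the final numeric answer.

Adjacent pairs: M1M2 = 44·54·59 = 140184; M2M3 = 54·59·15 = 47790; M3M4 = 59·15·60 = 53100.
Length 3: M1..M3: k=1: 0+47790+44·54·15=83430; k=2: 140184+0+44·59·15=179124 → min 83430 | M2..M4: k=2: 0+53100+54·59·60=244260; k=3: 47790+0+54·15·60=96390 → min 96390.
Length 4: M1..M4: k=1: 0+96390+44·54·60=238950; k=2: 140184+53100+44·59·60=349044; k=3: 83430+0+44·15·60=123030 → min 123030.
Optimal parenthesization: ((M1(M2M3))M4) with cost 123030.

123030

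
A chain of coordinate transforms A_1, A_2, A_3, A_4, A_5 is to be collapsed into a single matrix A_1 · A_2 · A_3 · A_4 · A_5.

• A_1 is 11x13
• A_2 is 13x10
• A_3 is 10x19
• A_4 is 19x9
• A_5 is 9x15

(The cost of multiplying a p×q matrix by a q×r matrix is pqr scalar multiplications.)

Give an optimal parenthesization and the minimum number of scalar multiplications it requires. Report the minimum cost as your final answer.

5615

Adjacent pairs: A_1A_2 = 11·13·10 = 1430; A_2A_3 = 13·10·19 = 2470; A_3A_4 = 10·19·9 = 1710; A_4A_5 = 19·9·15 = 2565.
Length 3: A_1..A_3: k=1: 0+2470+11·13·19=5187; k=2: 1430+0+11·10·19=3520 → min 3520 | A_2..A_4: k=2: 0+1710+13·10·9=2880; k=3: 2470+0+13·19·9=4693 → min 2880 | A_3..A_5: k=3: 0+2565+10·19·15=5415; k=4: 1710+0+10·9·15=3060 → min 3060.
Length 4: A_1..A_4: k=1: 0+2880+11·13·9=4167; k=2: 1430+1710+11·10·9=4130; k=3: 3520+0+11·19·9=5401 → min 4130 | A_2..A_5: k=2: 0+3060+13·10·15=5010; k=3: 2470+2565+13·19·15=8740; k=4: 2880+0+13·9·15=4635 → min 4635.
Length 5: A_1..A_5: k=1: 0+4635+11·13·15=6780; k=2: 1430+3060+11·10·15=6140; k=3: 3520+2565+11·19·15=9220; k=4: 4130+0+11·9·15=5615 → min 5615.
Optimal parenthesization: (((A_1 · A_2) · (A_3 · A_4)) · A_5) with cost 5615.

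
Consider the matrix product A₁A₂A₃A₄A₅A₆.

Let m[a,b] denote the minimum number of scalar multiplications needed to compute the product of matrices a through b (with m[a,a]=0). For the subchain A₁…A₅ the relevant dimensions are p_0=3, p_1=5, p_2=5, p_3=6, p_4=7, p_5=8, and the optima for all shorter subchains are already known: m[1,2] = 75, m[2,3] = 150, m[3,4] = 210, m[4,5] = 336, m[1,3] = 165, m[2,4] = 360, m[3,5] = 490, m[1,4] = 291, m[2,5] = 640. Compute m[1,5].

459

m[1,5] = min over k∈[1,4] of m[1,k]+m[k+1,5]+p_{0}·p_k·p_{5}.
k=1: 0 + 640 + 3·5·8 = 760; k=2: 75 + 490 + 3·5·8 = 685; k=3: 165 + 336 + 3·6·8 = 645; k=4: 291 + 0 + 3·7·8 = 459.
Minimum: 459 at k=4.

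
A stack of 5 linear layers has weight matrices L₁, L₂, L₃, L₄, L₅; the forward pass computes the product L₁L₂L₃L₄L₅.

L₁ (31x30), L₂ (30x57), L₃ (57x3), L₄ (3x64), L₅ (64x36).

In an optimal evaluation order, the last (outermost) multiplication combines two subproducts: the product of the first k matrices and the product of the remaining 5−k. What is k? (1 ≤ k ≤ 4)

3

Adjacent pairs: L₁L₂ = 31·30·57 = 53010; L₂L₃ = 30·57·3 = 5130; L₃L₄ = 57·3·64 = 10944; L₄L₅ = 3·64·36 = 6912.
Length 3: L₁..L₃: k=1: 0+5130+31·30·3=7920; k=2: 53010+0+31·57·3=58311 → min 7920 | L₂..L₄: k=2: 0+10944+30·57·64=120384; k=3: 5130+0+30·3·64=10890 → min 10890 | L₃..L₅: k=3: 0+6912+57·3·36=13068; k=4: 10944+0+57·64·36=142272 → min 13068.
Length 4: L₁..L₄: k=1: 0+10890+31·30·64=70410; k=2: 53010+10944+31·57·64=177042; k=3: 7920+0+31·3·64=13872 → min 13872 | L₂..L₅: k=2: 0+13068+30·57·36=74628; k=3: 5130+6912+30·3·36=15282; k=4: 10890+0+30·64·36=80010 → min 15282.
Top-level splits: k=1: (L₁..L₁)·(L₂..L₅) → 0+15282+31·30·36 = 48762; k=2: (L₁..L₂)·(L₃..L₅) → 53010+13068+31·57·36 = 129690; k=3: (L₁..L₃)·(L₄..L₅) → 7920+6912+31·3·36 = 18180; k=4: (L₁..L₄)·(L₅..L₅) → 13872+0+31·64·36 = 85296.
Best split is after L₃, i.e. k = 3.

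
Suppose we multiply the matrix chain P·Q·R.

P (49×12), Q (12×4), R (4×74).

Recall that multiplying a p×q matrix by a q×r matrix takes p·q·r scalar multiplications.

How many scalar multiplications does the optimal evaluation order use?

Order (P·(Q·R)): (Q·R): 12×4 by 4×74 → 12×74, cost 12·4·74 = 3552; (P·(Q·R)): 49×12 by 12×74 → 49×74, cost 49·12·74 = 43512; cumulative 47064. Total 47064.
Order ((P·Q)·R): (P·Q): 49×12 by 12×4 → 49×4, cost 49·12·4 = 2352; ((P·Q)·R): 49×4 by 4×74 → 49×74, cost 49·4·74 = 14504; cumulative 16856. Total 16856.
Minimum: 16856.

16856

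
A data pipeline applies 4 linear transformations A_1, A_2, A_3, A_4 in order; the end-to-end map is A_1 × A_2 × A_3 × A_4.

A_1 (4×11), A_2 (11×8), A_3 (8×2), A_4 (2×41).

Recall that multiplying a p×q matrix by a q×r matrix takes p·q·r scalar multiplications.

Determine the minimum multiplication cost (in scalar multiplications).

592

Adjacent pairs: A_1A_2 = 4·11·8 = 352; A_2A_3 = 11·8·2 = 176; A_3A_4 = 8·2·41 = 656.
Length 3: A_1..A_3: k=1: 0+176+4·11·2=264; k=2: 352+0+4·8·2=416 → min 264 | A_2..A_4: k=2: 0+656+11·8·41=4264; k=3: 176+0+11·2·41=1078 → min 1078.
Length 4: A_1..A_4: k=1: 0+1078+4·11·41=2882; k=2: 352+656+4·8·41=2320; k=3: 264+0+4·2·41=592 → min 592.
Optimal order: ((A_1 × (A_2 × A_3)) × A_4) with cost 592.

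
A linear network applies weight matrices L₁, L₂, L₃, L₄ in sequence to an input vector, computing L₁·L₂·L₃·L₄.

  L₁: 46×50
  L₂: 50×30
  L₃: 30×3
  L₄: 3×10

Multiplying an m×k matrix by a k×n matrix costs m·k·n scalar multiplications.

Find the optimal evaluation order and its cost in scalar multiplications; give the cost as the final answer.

12780

Adjacent pairs: L₁L₂ = 46·50·30 = 69000; L₂L₃ = 50·30·3 = 4500; L₃L₄ = 30·3·10 = 900.
Length 3: L₁..L₃: k=1: 0+4500+46·50·3=11400; k=2: 69000+0+46·30·3=73140 → min 11400 | L₂..L₄: k=2: 0+900+50·30·10=15900; k=3: 4500+0+50·3·10=6000 → min 6000.
Length 4: L₁..L₄: k=1: 0+6000+46·50·10=29000; k=2: 69000+900+46·30·10=83700; k=3: 11400+0+46·3·10=12780 → min 12780.
Optimal parenthesization: ((L₁·(L₂·L₃))·L₄) with cost 12780.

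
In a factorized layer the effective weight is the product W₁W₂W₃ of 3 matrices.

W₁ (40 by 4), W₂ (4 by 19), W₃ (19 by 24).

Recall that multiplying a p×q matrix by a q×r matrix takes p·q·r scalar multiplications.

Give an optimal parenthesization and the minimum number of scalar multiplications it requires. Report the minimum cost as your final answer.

(W₁(W₂W₃)): cost 5664.
((W₁W₂)W₃): cost 21280.
Optimal: (W₁(W₂W₃)) with cost 5664.

5664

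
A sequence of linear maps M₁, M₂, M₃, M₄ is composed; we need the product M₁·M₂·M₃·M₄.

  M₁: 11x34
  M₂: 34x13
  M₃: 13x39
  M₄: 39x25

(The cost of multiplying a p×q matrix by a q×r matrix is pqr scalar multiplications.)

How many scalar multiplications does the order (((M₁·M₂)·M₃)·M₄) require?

(M₁·M₂): 11×34 by 34×13 → 11×13, cost 11·34·13 = 4862
((M₁·M₂)·M₃): 11×13 by 13×39 → 11×39, cost 11·13·39 = 5577; cumulative 10439
(((M₁·M₂)·M₃)·M₄): 11×39 by 39×25 → 11×25, cost 11·39·25 = 10725; cumulative 21164
Total: 21164 scalar multiplications.

21164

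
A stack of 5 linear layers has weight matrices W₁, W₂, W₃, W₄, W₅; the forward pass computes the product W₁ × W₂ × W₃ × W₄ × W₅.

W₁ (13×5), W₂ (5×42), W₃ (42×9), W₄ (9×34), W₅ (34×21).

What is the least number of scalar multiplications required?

Adjacent pairs: W₁W₂ = 13·5·42 = 2730; W₂W₃ = 5·42·9 = 1890; W₃W₄ = 42·9·34 = 12852; W₄W₅ = 9·34·21 = 6426.
Length 3: W₁..W₃: k=1: 0+1890+13·5·9=2475; k=2: 2730+0+13·42·9=7644 → min 2475 | W₂..W₄: k=2: 0+12852+5·42·34=19992; k=3: 1890+0+5·9·34=3420 → min 3420 | W₃..W₅: k=3: 0+6426+42·9·21=14364; k=4: 12852+0+42·34·21=42840 → min 14364.
Length 4: W₁..W₄: k=1: 0+3420+13·5·34=5630; k=2: 2730+12852+13·42·34=34146; k=3: 2475+0+13·9·34=6453 → min 5630 | W₂..W₅: k=2: 0+14364+5·42·21=18774; k=3: 1890+6426+5·9·21=9261; k=4: 3420+0+5·34·21=6990 → min 6990.
Length 5: W₁..W₅: k=1: 0+6990+13·5·21=8355; k=2: 2730+14364+13·42·21=28560; k=3: 2475+6426+13·9·21=11358; k=4: 5630+0+13·34·21=14912 → min 8355.
Optimal order: (W₁ × (((W₂ × W₃) × W₄) × W₅)) with cost 8355.

8355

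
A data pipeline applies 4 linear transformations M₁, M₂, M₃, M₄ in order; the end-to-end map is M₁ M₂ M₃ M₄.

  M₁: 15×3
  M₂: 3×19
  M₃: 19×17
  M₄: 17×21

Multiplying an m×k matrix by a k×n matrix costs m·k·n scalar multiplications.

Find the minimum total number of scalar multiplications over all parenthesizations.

2985

Adjacent pairs: M₁M₂ = 15·3·19 = 855; M₂M₃ = 3·19·17 = 969; M₃M₄ = 19·17·21 = 6783.
Length 3: M₁..M₃: k=1: 0+969+15·3·17=1734; k=2: 855+0+15·19·17=5700 → min 1734 | M₂..M₄: k=2: 0+6783+3·19·21=7980; k=3: 969+0+3·17·21=2040 → min 2040.
Length 4: M₁..M₄: k=1: 0+2040+15·3·21=2985; k=2: 855+6783+15·19·21=13623; k=3: 1734+0+15·17·21=7089 → min 2985.
Optimal order: (M₁ ((M₂ M₃) M₄)) with cost 2985.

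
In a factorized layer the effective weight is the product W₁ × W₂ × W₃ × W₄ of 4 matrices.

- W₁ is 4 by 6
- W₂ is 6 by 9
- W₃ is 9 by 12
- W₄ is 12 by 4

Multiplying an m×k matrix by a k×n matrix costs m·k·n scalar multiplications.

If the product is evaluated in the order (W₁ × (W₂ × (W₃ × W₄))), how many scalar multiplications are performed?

744

(W₃ × W₄): 9×12 by 12×4 → 9×4, cost 9·12·4 = 432
(W₂ × (W₃ × W₄)): 6×9 by 9×4 → 6×4, cost 6·9·4 = 216; cumulative 648
(W₁ × (W₂ × (W₃ × W₄))): 4×6 by 6×4 → 4×4, cost 4·6·4 = 96; cumulative 744
Total: 744 scalar multiplications.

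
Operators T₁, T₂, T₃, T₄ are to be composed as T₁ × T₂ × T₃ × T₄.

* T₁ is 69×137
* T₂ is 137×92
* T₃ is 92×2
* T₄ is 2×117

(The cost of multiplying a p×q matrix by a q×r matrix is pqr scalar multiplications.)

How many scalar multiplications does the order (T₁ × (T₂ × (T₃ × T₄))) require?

(T₃ × T₄): 92×2 by 2×117 → 92×117, cost 92·2·117 = 21528
(T₂ × (T₃ × T₄)): 137×92 by 92×117 → 137×117, cost 137·92·117 = 1474668; cumulative 1496196
(T₁ × (T₂ × (T₃ × T₄))): 69×137 by 137×117 → 69×117, cost 69·137·117 = 1106001; cumulative 2602197
Total: 2602197 scalar multiplications.

2602197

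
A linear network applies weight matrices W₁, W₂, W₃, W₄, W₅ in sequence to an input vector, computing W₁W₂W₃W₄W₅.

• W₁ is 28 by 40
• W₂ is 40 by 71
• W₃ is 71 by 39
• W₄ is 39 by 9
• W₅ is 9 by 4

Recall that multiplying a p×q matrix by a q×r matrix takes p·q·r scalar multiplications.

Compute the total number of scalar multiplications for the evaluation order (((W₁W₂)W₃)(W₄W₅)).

162824

(W₁W₂): 28×40 by 40×71 → 28×71, cost 28·40·71 = 79520
((W₁W₂)W₃): 28×71 by 71×39 → 28×39, cost 28·71·39 = 77532; cumulative 157052
(W₄W₅): 39×9 by 9×4 → 39×4, cost 39·9·4 = 1404
(((W₁W₂)W₃)(W₄W₅)): 28×39 by 39×4 → 28×4, cost 28·39·4 = 4368; cumulative 162824
Total: 162824 scalar multiplications.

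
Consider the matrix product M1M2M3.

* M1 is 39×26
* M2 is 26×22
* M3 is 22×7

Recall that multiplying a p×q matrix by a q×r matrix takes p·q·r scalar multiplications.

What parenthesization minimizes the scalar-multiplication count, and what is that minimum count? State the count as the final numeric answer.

(M1(M2M3)): cost 11102.
((M1M2)M3): cost 28314.
Optimal: (M1(M2M3)) with cost 11102.

11102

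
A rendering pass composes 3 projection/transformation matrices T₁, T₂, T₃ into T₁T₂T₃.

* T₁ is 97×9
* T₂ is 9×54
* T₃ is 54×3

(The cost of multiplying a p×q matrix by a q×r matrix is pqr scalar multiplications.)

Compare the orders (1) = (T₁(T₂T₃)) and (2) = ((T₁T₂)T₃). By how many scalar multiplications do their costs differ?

Order (1) = (T₁(T₂T₃)): (T₂T₃): 9×54 by 54×3 → 9×3, cost 9·54·3 = 1458; (T₁(T₂T₃)): 97×9 by 9×3 → 97×3, cost 97·9·3 = 2619; cumulative 4077. Total 4077.
Order (2) = ((T₁T₂)T₃): (T₁T₂): 97×9 by 9×54 → 97×54, cost 97·9·54 = 47142; ((T₁T₂)T₃): 97×54 by 54×3 → 97×3, cost 97·54·3 = 15714; cumulative 62856. Total 62856.
Difference: |4077 − 62856| = 58779.

58779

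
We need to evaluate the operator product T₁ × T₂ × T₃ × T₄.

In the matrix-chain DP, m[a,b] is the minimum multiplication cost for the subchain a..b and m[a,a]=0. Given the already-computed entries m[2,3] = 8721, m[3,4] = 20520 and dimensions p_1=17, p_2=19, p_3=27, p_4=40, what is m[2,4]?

27081

m[2,4] = min over k∈[2,3] of m[2,k]+m[k+1,4]+p_{1}·p_k·p_{4}.
k=2: 0 + 20520 + 17·19·40 = 33440; k=3: 8721 + 0 + 17·27·40 = 27081.
Minimum: 27081 at k=3.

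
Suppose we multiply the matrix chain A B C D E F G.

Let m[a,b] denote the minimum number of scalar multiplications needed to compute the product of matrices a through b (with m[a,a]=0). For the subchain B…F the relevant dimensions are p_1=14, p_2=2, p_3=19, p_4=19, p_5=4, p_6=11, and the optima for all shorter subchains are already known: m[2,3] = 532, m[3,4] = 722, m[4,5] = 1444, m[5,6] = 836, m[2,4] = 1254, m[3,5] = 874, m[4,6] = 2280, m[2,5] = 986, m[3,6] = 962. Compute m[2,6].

m[2,6] = min over k∈[2,5] of m[2,k]+m[k+1,6]+p_{1}·p_k·p_{6}.
k=2: 0 + 962 + 14·2·11 = 1270; k=3: 532 + 2280 + 14·19·11 = 5738; k=4: 1254 + 836 + 14·19·11 = 5016; k=5: 986 + 0 + 14·4·11 = 1602.
Minimum: 1270 at k=2.

1270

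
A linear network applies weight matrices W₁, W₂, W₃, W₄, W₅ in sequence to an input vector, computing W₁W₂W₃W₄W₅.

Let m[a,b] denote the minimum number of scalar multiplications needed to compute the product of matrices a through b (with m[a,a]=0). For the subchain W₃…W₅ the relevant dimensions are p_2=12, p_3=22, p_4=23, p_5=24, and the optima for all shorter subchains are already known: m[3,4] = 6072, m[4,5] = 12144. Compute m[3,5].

12696

m[3,5] = min over k∈[3,4] of m[3,k]+m[k+1,5]+p_{2}·p_k·p_{5}.
k=3: 0 + 12144 + 12·22·24 = 18480; k=4: 6072 + 0 + 12·23·24 = 12696.
Minimum: 12696 at k=4.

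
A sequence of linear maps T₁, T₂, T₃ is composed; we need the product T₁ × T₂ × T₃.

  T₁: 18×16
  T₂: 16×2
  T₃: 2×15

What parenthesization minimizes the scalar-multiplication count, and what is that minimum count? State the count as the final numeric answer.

(T₁ × (T₂ × T₃)): cost 4800.
((T₁ × T₂) × T₃): cost 1116.
Optimal: ((T₁ × T₂) × T₃) with cost 1116.

1116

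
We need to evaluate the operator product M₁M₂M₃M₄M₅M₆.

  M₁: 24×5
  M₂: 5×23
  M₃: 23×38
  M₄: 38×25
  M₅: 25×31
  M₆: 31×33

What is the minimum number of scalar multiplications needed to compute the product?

Adjacent pairs: M₁M₂ = 24·5·23 = 2760; M₂M₃ = 5·23·38 = 4370; M₃M₄ = 23·38·25 = 21850; M₄M₅ = 38·25·31 = 29450; M₅M₆ = 25·31·33 = 25575.
Length 3: M₁..M₃: k=1: 0+4370+24·5·38=8930; k=2: 2760+0+24·23·38=23736 → min 8930 | M₂..M₄: k=2: 0+21850+5·23·25=24725; k=3: 4370+0+5·38·25=9120 → min 9120 | M₃..M₅: k=3: 0+29450+23·38·31=56544; k=4: 21850+0+23·25·31=39675 → min 39675 | M₄..M₆: k=4: 0+25575+38·25·33=56925; k=5: 29450+0+38·31·33=68324 → min 56925.
Length 4: M₁..M₄: k=1: 0+9120+24·5·25=12120; k=2: 2760+21850+24·23·25=38410; k=3: 8930+0+24·38·25=31730 → min 12120 | M₂..M₅: k=2: 0+39675+5·23·31=43240; k=3: 4370+29450+5·38·31=39710; k=4: 9120+0+5·25·31=12995 → min 12995 | M₃..M₆: k=3: 0+56925+23·38·33=85767; k=4: 21850+25575+23·25·33=66400; k=5: 39675+0+23·31·33=63204 → min 63204.
Length 5: M₁..M₅: k=1: 0+12995+24·5·31=16715; k=2: 2760+39675+24·23·31=59547; k=3: 8930+29450+24·38·31=66652; k=4: 12120+0+24·25·31=30720 → min 16715 | M₂..M₆: k=2: 0+63204+5·23·33=66999; k=3: 4370+56925+5·38·33=67565; k=4: 9120+25575+5·25·33=38820; k=5: 12995+0+5·31·33=18110 → min 18110.
Length 6: M₁..M₆: k=1: 0+18110+24·5·33=22070; k=2: 2760+63204+24·23·33=84180; k=3: 8930+56925+24·38·33=95951; k=4: 12120+25575+24·25·33=57495; k=5: 16715+0+24·31·33=41267 → min 22070.
Optimal order: (M₁((((M₂M₃)M₄)M₅)M₆)) with cost 22070.

22070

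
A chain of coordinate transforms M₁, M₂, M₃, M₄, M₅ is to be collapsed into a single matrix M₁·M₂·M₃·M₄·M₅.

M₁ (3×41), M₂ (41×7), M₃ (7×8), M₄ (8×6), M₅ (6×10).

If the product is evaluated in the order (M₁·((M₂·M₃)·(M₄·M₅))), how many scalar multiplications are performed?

(M₂·M₃): 41×7 by 7×8 → 41×8, cost 41·7·8 = 2296
(M₄·M₅): 8×6 by 6×10 → 8×10, cost 8·6·10 = 480
((M₂·M₃)·(M₄·M₅)): 41×8 by 8×10 → 41×10, cost 41·8·10 = 3280; cumulative 6056
(M₁·((M₂·M₃)·(M₄·M₅))): 3×41 by 41×10 → 3×10, cost 3·41·10 = 1230; cumulative 7286
Total: 7286 scalar multiplications.

7286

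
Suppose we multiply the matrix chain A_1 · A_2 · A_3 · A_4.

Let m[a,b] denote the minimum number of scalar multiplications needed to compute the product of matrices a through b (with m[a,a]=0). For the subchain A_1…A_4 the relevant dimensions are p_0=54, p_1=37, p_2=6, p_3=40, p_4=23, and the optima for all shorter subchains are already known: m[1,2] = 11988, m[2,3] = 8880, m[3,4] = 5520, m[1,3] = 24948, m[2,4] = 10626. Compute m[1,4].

24960

m[1,4] = min over k∈[1,3] of m[1,k]+m[k+1,4]+p_{0}·p_k·p_{4}.
k=1: 0 + 10626 + 54·37·23 = 56580; k=2: 11988 + 5520 + 54·6·23 = 24960; k=3: 24948 + 0 + 54·40·23 = 74628.
Minimum: 24960 at k=2.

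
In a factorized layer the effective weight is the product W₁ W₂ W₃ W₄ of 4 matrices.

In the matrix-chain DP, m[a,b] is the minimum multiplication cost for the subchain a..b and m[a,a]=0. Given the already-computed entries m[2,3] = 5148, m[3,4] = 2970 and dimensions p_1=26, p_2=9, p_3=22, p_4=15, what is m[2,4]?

6480

m[2,4] = min over k∈[2,3] of m[2,k]+m[k+1,4]+p_{1}·p_k·p_{4}.
k=2: 0 + 2970 + 26·9·15 = 6480; k=3: 5148 + 0 + 26·22·15 = 13728.
Minimum: 6480 at k=2.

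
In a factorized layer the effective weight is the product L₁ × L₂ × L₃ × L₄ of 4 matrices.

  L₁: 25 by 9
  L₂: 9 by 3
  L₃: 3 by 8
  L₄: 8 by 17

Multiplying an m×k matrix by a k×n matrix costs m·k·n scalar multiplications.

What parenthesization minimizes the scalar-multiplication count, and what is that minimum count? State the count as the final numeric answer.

Adjacent pairs: L₁L₂ = 25·9·3 = 675; L₂L₃ = 9·3·8 = 216; L₃L₄ = 3·8·17 = 408.
Length 3: L₁..L₃: k=1: 0+216+25·9·8=2016; k=2: 675+0+25·3·8=1275 → min 1275 | L₂..L₄: k=2: 0+408+9·3·17=867; k=3: 216+0+9·8·17=1440 → min 867.
Length 4: L₁..L₄: k=1: 0+867+25·9·17=4692; k=2: 675+408+25·3·17=2358; k=3: 1275+0+25·8·17=4675 → min 2358.
Optimal parenthesization: ((L₁ × L₂) × (L₃ × L₄)) with cost 2358.

2358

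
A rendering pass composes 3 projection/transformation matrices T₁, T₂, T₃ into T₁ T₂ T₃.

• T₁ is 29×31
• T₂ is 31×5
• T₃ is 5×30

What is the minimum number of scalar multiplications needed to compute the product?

8845

Order (T₁ (T₂ T₃)): (T₂ T₃): 31×5 by 5×30 → 31×30, cost 31·5·30 = 4650; (T₁ (T₂ T₃)): 29×31 by 31×30 → 29×30, cost 29·31·30 = 26970; cumulative 31620. Total 31620.
Order ((T₁ T₂) T₃): (T₁ T₂): 29×31 by 31×5 → 29×5, cost 29·31·5 = 4495; ((T₁ T₂) T₃): 29×5 by 5×30 → 29×30, cost 29·5·30 = 4350; cumulative 8845. Total 8845.
Minimum: 8845.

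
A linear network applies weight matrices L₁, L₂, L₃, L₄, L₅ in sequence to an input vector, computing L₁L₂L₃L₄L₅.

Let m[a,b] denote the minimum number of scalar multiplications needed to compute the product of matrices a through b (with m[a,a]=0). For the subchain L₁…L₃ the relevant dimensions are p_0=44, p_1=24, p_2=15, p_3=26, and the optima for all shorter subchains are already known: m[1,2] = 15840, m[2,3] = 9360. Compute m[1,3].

m[1,3] = min over k∈[1,2] of m[1,k]+m[k+1,3]+p_{0}·p_k·p_{3}.
k=1: 0 + 9360 + 44·24·26 = 36816; k=2: 15840 + 0 + 44·15·26 = 33000.
Minimum: 33000 at k=2.

33000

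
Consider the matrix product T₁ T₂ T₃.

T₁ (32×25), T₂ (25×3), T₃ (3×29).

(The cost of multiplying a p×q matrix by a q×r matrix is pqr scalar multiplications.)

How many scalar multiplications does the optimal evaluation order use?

5184

Order (T₁ (T₂ T₃)): (T₂ T₃): 25×3 by 3×29 → 25×29, cost 25·3·29 = 2175; (T₁ (T₂ T₃)): 32×25 by 25×29 → 32×29, cost 32·25·29 = 23200; cumulative 25375. Total 25375.
Order ((T₁ T₂) T₃): (T₁ T₂): 32×25 by 25×3 → 32×3, cost 32·25·3 = 2400; ((T₁ T₂) T₃): 32×3 by 3×29 → 32×29, cost 32·3·29 = 2784; cumulative 5184. Total 5184.
Minimum: 5184.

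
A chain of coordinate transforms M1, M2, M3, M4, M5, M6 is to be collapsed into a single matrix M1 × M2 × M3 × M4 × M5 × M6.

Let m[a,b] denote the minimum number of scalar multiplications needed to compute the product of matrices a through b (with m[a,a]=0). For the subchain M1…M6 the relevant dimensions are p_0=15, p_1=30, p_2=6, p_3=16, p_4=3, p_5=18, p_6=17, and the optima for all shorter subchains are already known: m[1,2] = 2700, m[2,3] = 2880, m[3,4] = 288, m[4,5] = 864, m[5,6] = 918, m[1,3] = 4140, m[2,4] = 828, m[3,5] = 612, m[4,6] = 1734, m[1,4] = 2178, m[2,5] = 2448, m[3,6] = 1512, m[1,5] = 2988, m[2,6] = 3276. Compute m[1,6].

m[1,6] = min over k∈[1,5] of m[1,k]+m[k+1,6]+p_{0}·p_k·p_{6}.
k=1: 0 + 3276 + 15·30·17 = 10926; k=2: 2700 + 1512 + 15·6·17 = 5742; k=3: 4140 + 1734 + 15·16·17 = 9954; k=4: 2178 + 918 + 15·3·17 = 3861; k=5: 2988 + 0 + 15·18·17 = 7578.
Minimum: 3861 at k=4.

3861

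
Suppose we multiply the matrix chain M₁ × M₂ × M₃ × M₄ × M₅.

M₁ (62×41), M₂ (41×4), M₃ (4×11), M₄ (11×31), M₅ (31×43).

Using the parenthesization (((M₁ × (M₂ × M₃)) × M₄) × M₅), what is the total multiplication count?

(M₂ × M₃): 41×4 by 4×11 → 41×11, cost 41·4·11 = 1804
(M₁ × (M₂ × M₃)): 62×41 by 41×11 → 62×11, cost 62·41·11 = 27962; cumulative 29766
((M₁ × (M₂ × M₃)) × M₄): 62×11 by 11×31 → 62×31, cost 62·11·31 = 21142; cumulative 50908
(((M₁ × (M₂ × M₃)) × M₄) × M₅): 62×31 by 31×43 → 62×43, cost 62·31·43 = 82646; cumulative 133554
Total: 133554 scalar multiplications.

133554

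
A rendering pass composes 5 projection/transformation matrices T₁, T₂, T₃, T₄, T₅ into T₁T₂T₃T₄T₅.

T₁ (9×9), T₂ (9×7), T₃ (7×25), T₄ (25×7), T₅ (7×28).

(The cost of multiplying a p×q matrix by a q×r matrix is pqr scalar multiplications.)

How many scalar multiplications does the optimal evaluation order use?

Adjacent pairs: T₁T₂ = 9·9·7 = 567; T₂T₃ = 9·7·25 = 1575; T₃T₄ = 7·25·7 = 1225; T₄T₅ = 25·7·28 = 4900.
Length 3: T₁..T₃: k=1: 0+1575+9·9·25=3600; k=2: 567+0+9·7·25=2142 → min 2142 | T₂..T₄: k=2: 0+1225+9·7·7=1666; k=3: 1575+0+9·25·7=3150 → min 1666 | T₃..T₅: k=3: 0+4900+7·25·28=9800; k=4: 1225+0+7·7·28=2597 → min 2597.
Length 4: T₁..T₄: k=1: 0+1666+9·9·7=2233; k=2: 567+1225+9·7·7=2233; k=3: 2142+0+9·25·7=3717 → min 2233 | T₂..T₅: k=2: 0+2597+9·7·28=4361; k=3: 1575+4900+9·25·28=12775; k=4: 1666+0+9·7·28=3430 → min 3430.
Length 5: T₁..T₅: k=1: 0+3430+9·9·28=5698; k=2: 567+2597+9·7·28=4928; k=3: 2142+4900+9·25·28=13342; k=4: 2233+0+9·7·28=3997 → min 3997.
Optimal order: ((T₁(T₂(T₃T₄)))T₅) with cost 3997.

3997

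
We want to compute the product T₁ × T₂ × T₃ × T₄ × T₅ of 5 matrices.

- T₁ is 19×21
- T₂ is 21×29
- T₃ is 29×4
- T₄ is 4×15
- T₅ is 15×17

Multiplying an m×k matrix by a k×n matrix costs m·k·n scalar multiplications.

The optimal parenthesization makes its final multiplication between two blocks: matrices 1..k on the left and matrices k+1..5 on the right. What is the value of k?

Adjacent pairs: T₁T₂ = 19·21·29 = 11571; T₂T₃ = 21·29·4 = 2436; T₃T₄ = 29·4·15 = 1740; T₄T₅ = 4·15·17 = 1020.
Length 3: T₁..T₃: k=1: 0+2436+19·21·4=4032; k=2: 11571+0+19·29·4=13775 → min 4032 | T₂..T₄: k=2: 0+1740+21·29·15=10875; k=3: 2436+0+21·4·15=3696 → min 3696 | T₃..T₅: k=3: 0+1020+29·4·17=2992; k=4: 1740+0+29·15·17=9135 → min 2992.
Length 4: T₁..T₄: k=1: 0+3696+19·21·15=9681; k=2: 11571+1740+19·29·15=21576; k=3: 4032+0+19·4·15=5172 → min 5172 | T₂..T₅: k=2: 0+2992+21·29·17=13345; k=3: 2436+1020+21·4·17=4884; k=4: 3696+0+21·15·17=9051 → min 4884.
Top-level splits: k=1: (T₁..T₁)·(T₂..T₅) → 0+4884+19·21·17 = 11667; k=2: (T₁..T₂)·(T₃..T₅) → 11571+2992+19·29·17 = 23930; k=3: (T₁..T₃)·(T₄..T₅) → 4032+1020+19·4·17 = 6344; k=4: (T₁..T₄)·(T₅..T₅) → 5172+0+19·15·17 = 10017.
Best split is after T₃, i.e. k = 3.

3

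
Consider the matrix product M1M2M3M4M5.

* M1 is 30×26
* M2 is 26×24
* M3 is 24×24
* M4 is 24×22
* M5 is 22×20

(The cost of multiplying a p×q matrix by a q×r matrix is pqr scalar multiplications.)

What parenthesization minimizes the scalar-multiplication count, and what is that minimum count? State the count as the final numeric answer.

Adjacent pairs: M1M2 = 30·26·24 = 18720; M2M3 = 26·24·24 = 14976; M3M4 = 24·24·22 = 12672; M4M5 = 24·22·20 = 10560.
Length 3: M1..M3: k=1: 0+14976+30·26·24=33696; k=2: 18720+0+30·24·24=36000 → min 33696 | M2..M4: k=2: 0+12672+26·24·22=26400; k=3: 14976+0+26·24·22=28704 → min 26400 | M3..M5: k=3: 0+10560+24·24·20=22080; k=4: 12672+0+24·22·20=23232 → min 22080.
Length 4: M1..M4: k=1: 0+26400+30·26·22=43560; k=2: 18720+12672+30·24·22=47232; k=3: 33696+0+30·24·22=49536 → min 43560 | M2..M5: k=2: 0+22080+26·24·20=34560; k=3: 14976+10560+26·24·20=38016; k=4: 26400+0+26·22·20=37840 → min 34560.
Length 5: M1..M5: k=1: 0+34560+30·26·20=50160; k=2: 18720+22080+30·24·20=55200; k=3: 33696+10560+30·24·20=58656; k=4: 43560+0+30·22·20=56760 → min 50160.
Optimal parenthesization: (M1(M2(M3(M4M5)))) with cost 50160.

50160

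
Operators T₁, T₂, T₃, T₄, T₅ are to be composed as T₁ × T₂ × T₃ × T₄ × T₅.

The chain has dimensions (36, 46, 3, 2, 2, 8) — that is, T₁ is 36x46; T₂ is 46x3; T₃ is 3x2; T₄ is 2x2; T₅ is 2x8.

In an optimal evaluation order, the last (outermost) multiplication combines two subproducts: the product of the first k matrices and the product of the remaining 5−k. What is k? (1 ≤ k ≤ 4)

4

Adjacent pairs: T₁T₂ = 36·46·3 = 4968; T₂T₃ = 46·3·2 = 276; T₃T₄ = 3·2·2 = 12; T₄T₅ = 2·2·8 = 32.
Length 3: T₁..T₃: k=1: 0+276+36·46·2=3588; k=2: 4968+0+36·3·2=5184 → min 3588 | T₂..T₄: k=2: 0+12+46·3·2=288; k=3: 276+0+46·2·2=460 → min 288 | T₃..T₅: k=3: 0+32+3·2·8=80; k=4: 12+0+3·2·8=60 → min 60.
Length 4: T₁..T₄: k=1: 0+288+36·46·2=3600; k=2: 4968+12+36·3·2=5196; k=3: 3588+0+36·2·2=3732 → min 3600 | T₂..T₅: k=2: 0+60+46·3·8=1164; k=3: 276+32+46·2·8=1044; k=4: 288+0+46·2·8=1024 → min 1024.
Top-level splits: k=1: (T₁..T₁)·(T₂..T₅) → 0+1024+36·46·8 = 14272; k=2: (T₁..T₂)·(T₃..T₅) → 4968+60+36·3·8 = 5892; k=3: (T₁..T₃)·(T₄..T₅) → 3588+32+36·2·8 = 4196; k=4: (T₁..T₄)·(T₅..T₅) → 3600+0+36·2·8 = 4176.
Best split is after T₄, i.e. k = 4.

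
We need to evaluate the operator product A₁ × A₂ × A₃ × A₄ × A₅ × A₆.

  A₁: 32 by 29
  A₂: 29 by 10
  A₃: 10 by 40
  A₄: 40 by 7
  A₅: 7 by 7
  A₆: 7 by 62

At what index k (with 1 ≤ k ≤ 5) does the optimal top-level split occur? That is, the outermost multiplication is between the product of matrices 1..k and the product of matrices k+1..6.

5

Adjacent pairs: A₁A₂ = 32·29·10 = 9280; A₂A₃ = 29·10·40 = 11600; A₃A₄ = 10·40·7 = 2800; A₄A₅ = 40·7·7 = 1960; A₅A₆ = 7·7·62 = 3038.
Length 3: A₁..A₃: k=1: 0+11600+32·29·40=48720; k=2: 9280+0+32·10·40=22080 → min 22080 | A₂..A₄: k=2: 0+2800+29·10·7=4830; k=3: 11600+0+29·40·7=19720 → min 4830 | A₃..A₅: k=3: 0+1960+10·40·7=4760; k=4: 2800+0+10·7·7=3290 → min 3290 | A₄..A₆: k=4: 0+3038+40·7·62=20398; k=5: 1960+0+40·7·62=19320 → min 19320.
Length 4: A₁..A₄: k=1: 0+4830+32·29·7=11326; k=2: 9280+2800+32·10·7=14320; k=3: 22080+0+32·40·7=31040 → min 11326 | A₂..A₅: k=2: 0+3290+29·10·7=5320; k=3: 11600+1960+29·40·7=21680; k=4: 4830+0+29·7·7=6251 → min 5320 | A₃..A₆: k=3: 0+19320+10·40·62=44120; k=4: 2800+3038+10·7·62=10178; k=5: 3290+0+10·7·62=7630 → min 7630.
Length 5: A₁..A₅: k=1: 0+5320+32·29·7=11816; k=2: 9280+3290+32·10·7=14810; k=3: 22080+1960+32·40·7=33000; k=4: 11326+0+32·7·7=12894 → min 11816 | A₂..A₆: k=2: 0+7630+29·10·62=25610; k=3: 11600+19320+29·40·62=102840; k=4: 4830+3038+29·7·62=20454; k=5: 5320+0+29·7·62=17906 → min 17906.
Top-level splits: k=1: (A₁..A₁)·(A₂..A₆) → 0+17906+32·29·62 = 75442; k=2: (A₁..A₂)·(A₃..A₆) → 9280+7630+32·10·62 = 36750; k=3: (A₁..A₃)·(A₄..A₆) → 22080+19320+32·40·62 = 120760; k=4: (A₁..A₄)·(A₅..A₆) → 11326+3038+32·7·62 = 28252; k=5: (A₁..A₅)·(A₆..A₆) → 11816+0+32·7·62 = 25704.
Best split is after A₅, i.e. k = 5.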